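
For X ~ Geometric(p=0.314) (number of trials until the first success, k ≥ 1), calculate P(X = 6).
0.047703

We have X ~ Geometric(p=0.314) (number of trials until the first success, k ≥ 1).

For a Geometric distribution, the PMF gives us the probability of each outcome.

Using the PMF formula:
P(X = 6) = 0.047703

Rounded to 4 decimal places: 0.0477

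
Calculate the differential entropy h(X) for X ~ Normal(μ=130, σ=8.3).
3.5352 nats

We have X ~ Normal(μ=130, σ=8.3).

The differential entropy measures the uncertainty or information content of the distribution.

For a Normal distribution with μ=130, σ=8.3:
h(X) = 3.5352 nats

(In bits, this would be 5.1002 bits.)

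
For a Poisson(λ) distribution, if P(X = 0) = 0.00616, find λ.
λ = 5.0897

For a Poisson(λ) distribution, the PMF at 0 is:
P(X = 0) = λ^0 e^(-λ) / 0! = e^(-λ)

Given P(X = 0) = 0.00616:
e^(-λ) = 0.00616
-λ = ln(0.00616)
λ = -ln(0.00616) = 5.0897

Verification: e^(-5.0897) = 0.00616 ✓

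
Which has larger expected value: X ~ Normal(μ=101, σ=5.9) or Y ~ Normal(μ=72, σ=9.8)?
X has larger mean (101.0000 > 72.0000)

Compute the expected value for each distribution:

X ~ Normal(μ=101, σ=5.9):
E[X] = 101.0000

Y ~ Normal(μ=72, σ=9.8):
E[Y] = 72.0000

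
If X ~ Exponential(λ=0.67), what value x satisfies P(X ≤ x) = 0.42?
0.8130

We have X ~ Exponential(λ=0.67).

We want to find x such that P(X ≤ x) = 0.42.

This is the 42nd percentile, which means 42% of values fall below this point.

Using the inverse CDF (quantile function):
x = F⁻¹(0.42) = 0.8130

Verification: P(X ≤ 0.8130) = 0.42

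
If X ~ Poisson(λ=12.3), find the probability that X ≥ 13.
0.458303

We have X ~ Poisson(λ=12.3).

For discrete distributions, P(X ≥ 13) = 1 - P(X ≤ 12).

P(X ≤ 12) = 0.541697
P(X ≥ 13) = 1 - 0.541697 = 0.458303

So there's approximately a 45.8% chance that X is at least 13.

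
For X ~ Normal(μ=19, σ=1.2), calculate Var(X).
1.4400

We have X ~ Normal(μ=19, σ=1.2).

For a Normal distribution with μ=19, σ=1.2:
Var(X) = 1.4400

The variance measures the spread of the distribution around the mean.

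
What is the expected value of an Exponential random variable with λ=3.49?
0.2865

We have X ~ Exponential(λ=3.49).

For an Exponential distribution with λ=3.49:
E[X] = 0.2865

This is the expected (average) value of X.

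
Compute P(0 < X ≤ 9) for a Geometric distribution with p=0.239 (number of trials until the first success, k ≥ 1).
0.914402

We have X ~ Geometric(p=0.239) (number of trials until the first success, k ≥ 1).

To find P(0 < X ≤ 9), we use:
P(0 < X ≤ 9) = P(X ≤ 9) - P(X ≤ 0)
                 = F(9) - F(0)
                 = 0.914402 - 0.000000
                 = 0.914402

So there's approximately a 91.4% chance that X falls in this range.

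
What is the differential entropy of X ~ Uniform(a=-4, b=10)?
2.6391 nats

We have X ~ Uniform(a=-4, b=10).

The differential entropy measures the uncertainty or information content of the distribution.

For a Uniform distribution with a=-4, b=10:
h(X) = 2.6391 nats

(In bits, this would be 3.8074 bits.)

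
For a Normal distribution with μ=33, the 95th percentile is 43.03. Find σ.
σ = 6.0978

For X ~ Normal(μ, σ), the p-th percentile satisfies x = μ + z_p × σ,
where z_p = Φ⁻¹(p) is the standard normal quantile.

Step 1: z_{0.95} = Φ⁻¹(0.95) = 1.6449

Step 2: Solve for σ:
43.03 = 33 + 1.6449 × σ
σ = (43.03 - 33) / 1.6449
σ = 10.03 / 1.6449
σ = 6.0978

Verification: μ + z × σ = 33 + 1.6449 × 6.0978 = 43.03 ✓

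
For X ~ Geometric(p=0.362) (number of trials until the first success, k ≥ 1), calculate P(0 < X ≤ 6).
0.932559

We have X ~ Geometric(p=0.362) (number of trials until the first success, k ≥ 1).

To find P(0 < X ≤ 6), we use:
P(0 < X ≤ 6) = P(X ≤ 6) - P(X ≤ 0)
                 = F(6) - F(0)
                 = 0.932559 - 0.000000
                 = 0.932559

So there's approximately a 93.3% chance that X falls in this range.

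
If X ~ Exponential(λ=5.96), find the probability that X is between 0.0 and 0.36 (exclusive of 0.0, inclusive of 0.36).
0.883002

We have X ~ Exponential(λ=5.96).

To find P(0.0 < X ≤ 0.36), we use:
P(0.0 < X ≤ 0.36) = P(X ≤ 0.36) - P(X ≤ 0.0)
                 = F(0.36) - F(0.0)
                 = 0.883002 - 0.000000
                 = 0.883002

So there's approximately a 88.3% chance that X falls in this range.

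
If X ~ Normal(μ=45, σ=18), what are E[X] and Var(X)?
E[X] = 45.0000, Var(X) = 324.0000

We have X ~ Normal(μ=45, σ=18).

For a Normal distribution with μ=45, σ=18:

Expected value:
E[X] = 45.0000

Variance:
Var(X) = 324.0000

Standard deviation:
σ = √Var(X) = 18.0000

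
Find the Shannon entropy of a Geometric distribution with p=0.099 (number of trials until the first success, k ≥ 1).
3.2614 nats

We have X ~ Geometric(p=0.099) (number of trials until the first success, k ≥ 1).

The Shannon entropy measures the uncertainty or information content of the distribution.

For a Geometric distribution with p=0.099 (number of trials until the first success, k ≥ 1):
H(X) = 3.2614 nats

(In bits, this would be 4.7052 bits.)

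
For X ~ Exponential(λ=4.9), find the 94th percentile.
0.5742

We have X ~ Exponential(λ=4.9).

We want to find x such that P(X ≤ x) = 0.94.

This is the 94th percentile, which means 94% of values fall below this point.

Using the inverse CDF (quantile function):
x = F⁻¹(0.94) = 0.5742

Verification: P(X ≤ 0.5742) = 0.94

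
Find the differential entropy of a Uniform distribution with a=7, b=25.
2.8904 nats

We have X ~ Uniform(a=7, b=25).

The differential entropy measures the uncertainty or information content of the distribution.

For a Uniform distribution with a=7, b=25:
h(X) = 2.8904 nats

(In bits, this would be 4.1699 bits.)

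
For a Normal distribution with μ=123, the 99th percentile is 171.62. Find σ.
σ = 20.8997

For X ~ Normal(μ, σ), the p-th percentile satisfies x = μ + z_p × σ,
where z_p = Φ⁻¹(p) is the standard normal quantile.

Step 1: z_{0.99} = Φ⁻¹(0.99) = 2.3263

Step 2: Solve for σ:
171.62 = 123 + 2.3263 × σ
σ = (171.62 - 123) / 2.3263
σ = 48.62 / 2.3263
σ = 20.8997

Verification: μ + z × σ = 123 + 2.3263 × 20.8997 = 171.62 ✓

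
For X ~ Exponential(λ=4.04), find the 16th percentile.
0.0432

We have X ~ Exponential(λ=4.04).

We want to find x such that P(X ≤ x) = 0.16.

This is the 16th percentile, which means 16% of values fall below this point.

Using the inverse CDF (quantile function):
x = F⁻¹(0.16) = 0.0432

Verification: P(X ≤ 0.0432) = 0.16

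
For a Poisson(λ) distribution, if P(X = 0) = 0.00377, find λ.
λ = 5.5807

For a Poisson(λ) distribution, the PMF at 0 is:
P(X = 0) = λ^0 e^(-λ) / 0! = e^(-λ)

Given P(X = 0) = 0.00377:
e^(-λ) = 0.00377
-λ = ln(0.00377)
λ = -ln(0.00377) = 5.5807

Verification: e^(-5.5807) = 0.00377 ✓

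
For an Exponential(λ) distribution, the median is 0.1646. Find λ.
λ = 4.2111

For X ~ Exponential(λ), the CDF is F(x) = 1 - e^(-λx).
The median m satisfies F(m) = 0.5:
1 - e^(-λm) = 0.5
e^(-λm) = 0.5
λm = ln(2)
m = ln(2) / λ

Given m = 0.1646:
λ = ln(2) / 0.1646 = 0.693147 / 0.1646 = 4.2111

Verification: ln(2) / 4.2111 = 0.1646 ✓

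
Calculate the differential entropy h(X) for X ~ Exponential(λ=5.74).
-0.7475 nats

We have X ~ Exponential(λ=5.74).

The differential entropy measures the uncertainty or information content of the distribution.

For an Exponential distribution with λ=5.74:
h(X) = -0.7475 nats

(In bits, this would be -1.0784 bits.)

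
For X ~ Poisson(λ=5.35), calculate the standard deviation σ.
2.3130

We have X ~ Poisson(λ=5.35).

For a Poisson distribution with λ=5.35:
σ = √Var(X) = 2.3130

The standard deviation is the square root of the variance.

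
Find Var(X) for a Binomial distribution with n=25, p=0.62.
5.8900

We have X ~ Binomial(n=25, p=0.62).

For a Binomial distribution with n=25, p=0.62:
Var(X) = 5.8900

The variance measures the spread of the distribution around the mean.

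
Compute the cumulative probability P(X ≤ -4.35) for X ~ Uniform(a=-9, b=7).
0.290625

We have X ~ Uniform(a=-9, b=7).

The CDF gives us P(X ≤ k).

Using the CDF:
P(X ≤ -4.35) = 0.290625

This means there's approximately a 29.1% chance that X is at most -4.35.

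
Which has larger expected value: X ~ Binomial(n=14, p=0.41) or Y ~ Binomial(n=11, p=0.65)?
Y has larger mean (7.1500 > 5.7400)

Compute the expected value for each distribution:

X ~ Binomial(n=14, p=0.41):
E[X] = 5.7400

Y ~ Binomial(n=11, p=0.65):
E[Y] = 7.1500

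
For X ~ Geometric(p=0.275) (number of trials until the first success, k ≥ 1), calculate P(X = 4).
0.104796

We have X ~ Geometric(p=0.275) (number of trials until the first success, k ≥ 1).

For a Geometric distribution, the PMF gives us the probability of each outcome.

Using the PMF formula:
P(X = 4) = 0.104796

Rounded to 4 decimal places: 0.1048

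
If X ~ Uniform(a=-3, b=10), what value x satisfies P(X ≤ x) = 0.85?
8.0500

We have X ~ Uniform(a=-3, b=10).

We want to find x such that P(X ≤ x) = 0.85.

This is the 85th percentile, which means 85% of values fall below this point.

Using the inverse CDF (quantile function):
x = F⁻¹(0.85) = 8.0500

Verification: P(X ≤ 8.0500) = 0.85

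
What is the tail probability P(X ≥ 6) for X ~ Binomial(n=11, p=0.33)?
0.117140

We have X ~ Binomial(n=11, p=0.33).

For discrete distributions, P(X ≥ 6) = 1 - P(X ≤ 5).

P(X ≤ 5) = 0.882860
P(X ≥ 6) = 1 - 0.882860 = 0.117140

So there's approximately a 11.7% chance that X is at least 6.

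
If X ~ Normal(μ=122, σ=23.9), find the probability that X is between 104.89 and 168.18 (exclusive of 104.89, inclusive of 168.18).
0.736307

We have X ~ Normal(μ=122, σ=23.9).

To find P(104.89 < X ≤ 168.18), we use:
P(104.89 < X ≤ 168.18) = P(X ≤ 168.18) - P(X ≤ 104.89)
                 = F(168.18) - F(104.89)
                 = 0.973334 - 0.237027
                 = 0.736307

So there's approximately a 73.6% chance that X falls in this range.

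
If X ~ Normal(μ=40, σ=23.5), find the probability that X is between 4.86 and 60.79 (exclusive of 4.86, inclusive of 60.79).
0.744420

We have X ~ Normal(μ=40, σ=23.5).

To find P(4.86 < X ≤ 60.79), we use:
P(4.86 < X ≤ 60.79) = P(X ≤ 60.79) - P(X ≤ 4.86)
                 = F(60.79) - F(4.86)
                 = 0.811836 - 0.067416
                 = 0.744420

So there's approximately a 74.4% chance that X falls in this range.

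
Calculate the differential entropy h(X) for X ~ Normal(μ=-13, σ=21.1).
4.4682 nats

We have X ~ Normal(μ=-13, σ=21.1).

The differential entropy measures the uncertainty or information content of the distribution.

For a Normal distribution with μ=-13, σ=21.1:
h(X) = 4.4682 nats

(In bits, this would be 6.4463 bits.)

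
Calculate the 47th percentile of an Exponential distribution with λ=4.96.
0.1280

We have X ~ Exponential(λ=4.96).

We want to find x such that P(X ≤ x) = 0.47.

This is the 47th percentile, which means 47% of values fall below this point.

Using the inverse CDF (quantile function):
x = F⁻¹(0.47) = 0.1280

Verification: P(X ≤ 0.1280) = 0.47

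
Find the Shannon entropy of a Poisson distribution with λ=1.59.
1.5731 nats

We have X ~ Poisson(λ=1.59).

The Shannon entropy measures the uncertainty or information content of the distribution.

For a Poisson distribution with λ=1.59:
H(X) = 1.5731 nats

(In bits, this would be 2.2695 bits.)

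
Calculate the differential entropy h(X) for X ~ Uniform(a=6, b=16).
2.3026 nats

We have X ~ Uniform(a=6, b=16).

The differential entropy measures the uncertainty or information content of the distribution.

For a Uniform distribution with a=6, b=16:
h(X) = 2.3026 nats

(In bits, this would be 3.3219 bits.)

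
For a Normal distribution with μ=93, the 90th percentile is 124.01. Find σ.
σ = 24.1972

For X ~ Normal(μ, σ), the p-th percentile satisfies x = μ + z_p × σ,
where z_p = Φ⁻¹(p) is the standard normal quantile.

Step 1: z_{0.9} = Φ⁻¹(0.9) = 1.2816

Step 2: Solve for σ:
124.01 = 93 + 1.2816 × σ
σ = (124.01 - 93) / 1.2816
σ = 31.01 / 1.2816
σ = 24.1972

Verification: μ + z × σ = 93 + 1.2816 × 24.1972 = 124.01 ✓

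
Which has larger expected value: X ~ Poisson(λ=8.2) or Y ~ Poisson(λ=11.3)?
Y has larger mean (11.3000 > 8.2000)

Compute the expected value for each distribution:

X ~ Poisson(λ=8.2):
E[X] = 8.2000

Y ~ Poisson(λ=11.3):
E[Y] = 11.3000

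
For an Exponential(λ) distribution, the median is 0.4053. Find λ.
λ = 1.7102

For X ~ Exponential(λ), the CDF is F(x) = 1 - e^(-λx).
The median m satisfies F(m) = 0.5:
1 - e^(-λm) = 0.5
e^(-λm) = 0.5
λm = ln(2)
m = ln(2) / λ

Given m = 0.4053:
λ = ln(2) / 0.4053 = 0.693147 / 0.4053 = 1.7102

Verification: ln(2) / 1.7102 = 0.4053 ✓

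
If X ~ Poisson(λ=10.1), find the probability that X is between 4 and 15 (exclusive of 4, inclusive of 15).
0.920284

We have X ~ Poisson(λ=10.1).

To find P(4 < X ≤ 15), we use:
P(4 < X ≤ 15) = P(X ≤ 15) - P(X ≤ 4)
                 = F(15) - F(4)
                 = 0.947700 - 0.027417
                 = 0.920284

So there's approximately a 92.0% chance that X falls in this range.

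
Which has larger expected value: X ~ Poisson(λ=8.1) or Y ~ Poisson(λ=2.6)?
X has larger mean (8.1000 > 2.6000)

Compute the expected value for each distribution:

X ~ Poisson(λ=8.1):
E[X] = 8.1000

Y ~ Poisson(λ=2.6):
E[Y] = 2.6000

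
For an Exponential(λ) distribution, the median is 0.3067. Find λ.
λ = 2.2600

For X ~ Exponential(λ), the CDF is F(x) = 1 - e^(-λx).
The median m satisfies F(m) = 0.5:
1 - e^(-λm) = 0.5
e^(-λm) = 0.5
λm = ln(2)
m = ln(2) / λ

Given m = 0.3067:
λ = ln(2) / 0.3067 = 0.693147 / 0.3067 = 2.2600

Verification: ln(2) / 2.2600 = 0.3067 ✓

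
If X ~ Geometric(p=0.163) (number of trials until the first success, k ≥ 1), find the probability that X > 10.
0.168754

We have X ~ Geometric(p=0.163) (number of trials until the first success, k ≥ 1).

P(X > 10) = 1 - P(X ≤ 10)
                = 1 - F(10)
                = 1 - 0.831246
                = 0.168754

So there's approximately a 16.9% chance that X exceeds 10.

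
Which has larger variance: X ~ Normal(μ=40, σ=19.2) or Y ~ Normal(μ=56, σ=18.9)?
X has larger variance (368.6400 > 357.2100)

Compute the variance for each distribution:

X ~ Normal(μ=40, σ=19.2):
Var(X) = 368.6400

Y ~ Normal(μ=56, σ=18.9):
Var(Y) = 357.2100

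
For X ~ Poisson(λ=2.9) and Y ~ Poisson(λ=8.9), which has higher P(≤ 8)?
X has higher probability (P(X ≤ 8) = 0.9969 > P(Y ≤ 8) = 0.4689)

Compute P(≤ 8) for each distribution:

X ~ Poisson(λ=2.9):
P(X ≤ 8) = 0.9969

Y ~ Poisson(λ=8.9):
P(Y ≤ 8) = 0.4689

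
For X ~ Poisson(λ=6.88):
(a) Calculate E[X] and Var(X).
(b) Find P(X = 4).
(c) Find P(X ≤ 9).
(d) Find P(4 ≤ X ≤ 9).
(a) E[X] = 6.8800, Var(X) = 6.8800
(b) P(X = 4) = 0.095983
(c) P(X ≤ 9) = 0.842453
(d) P(4 ≤ X ≤ 9) = 0.754214

We have X ~ Poisson(λ=6.88).

(a) Moments:
E[X] = 6.8800
Var(X) = 6.8800
σ = √Var(X) = 2.6230

(b) Point probability using PMF:
P(X = 4) = 0.095983

(c) Cumulative probability using CDF:
P(X ≤ 9) = F(9) = 0.842453

(d) Range probability:
P(4 ≤ X ≤ 9) = P(X ≤ 9) - P(X ≤ 3)
                   = F(9) - F(3)
                   = 0.842453 - 0.088239
                   = 0.754214

This means approximately 75.4% of outcomes fall in the interval [4, 9].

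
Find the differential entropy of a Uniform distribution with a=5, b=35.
3.4012 nats

We have X ~ Uniform(a=5, b=35).

The differential entropy measures the uncertainty or information content of the distribution.

For a Uniform distribution with a=5, b=35:
h(X) = 3.4012 nats

(In bits, this would be 4.9069 bits.)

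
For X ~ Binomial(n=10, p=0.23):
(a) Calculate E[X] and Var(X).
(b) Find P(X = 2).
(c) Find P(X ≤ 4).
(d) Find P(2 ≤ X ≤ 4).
(a) E[X] = 2.3000, Var(X) = 1.7710
(b) P(X = 2) = 0.294167
(c) P(X ≤ 4) = 0.943080
(d) P(2 ≤ X ≤ 4) = 0.650965

We have X ~ Binomial(n=10, p=0.23).

(a) Moments:
E[X] = 2.3000
Var(X) = 1.7710
σ = √Var(X) = 1.3308

(b) Point probability using PMF:
P(X = 2) = 0.294167

(c) Cumulative probability using CDF:
P(X ≤ 4) = F(4) = 0.943080

(d) Range probability:
P(2 ≤ X ≤ 4) = P(X ≤ 4) - P(X ≤ 1)
                   = F(4) - F(1)
                   = 0.943080 - 0.292116
                   = 0.650965

This means approximately 65.1% of outcomes fall in the interval [2, 4].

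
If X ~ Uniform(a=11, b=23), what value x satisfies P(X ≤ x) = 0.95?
22.4000

We have X ~ Uniform(a=11, b=23).

We want to find x such that P(X ≤ x) = 0.95.

This is the 95th percentile, which means 95% of values fall below this point.

Using the inverse CDF (quantile function):
x = F⁻¹(0.95) = 22.4000

Verification: P(X ≤ 22.4000) = 0.95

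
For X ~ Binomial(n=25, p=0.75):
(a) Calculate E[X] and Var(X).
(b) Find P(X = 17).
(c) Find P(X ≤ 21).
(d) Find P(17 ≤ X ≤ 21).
(a) E[X] = 18.7500, Var(X) = 4.6875
(b) P(X = 17) = 0.124056
(c) P(X ≤ 21) = 0.903786
(d) P(17 ≤ X ≤ 21) = 0.754348

We have X ~ Binomial(n=25, p=0.75).

(a) Moments:
E[X] = 18.7500
Var(X) = 4.6875
σ = √Var(X) = 2.1651

(b) Point probability using PMF:
P(X = 17) = 0.124056

(c) Cumulative probability using CDF:
P(X ≤ 21) = F(21) = 0.903786

(d) Range probability:
P(17 ≤ X ≤ 21) = P(X ≤ 21) - P(X ≤ 16)
                   = F(21) - F(16)
                   = 0.903786 - 0.149438
                   = 0.754348

This means approximately 75.4% of outcomes fall in the interval [17, 21].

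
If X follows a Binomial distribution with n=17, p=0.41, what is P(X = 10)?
0.064965

We have X ~ Binomial(n=17, p=0.41).

For a Binomial distribution, the PMF gives us the probability of each outcome.

Using the PMF formula:
P(X = 10) = 0.064965

Rounded to 4 decimal places: 0.0650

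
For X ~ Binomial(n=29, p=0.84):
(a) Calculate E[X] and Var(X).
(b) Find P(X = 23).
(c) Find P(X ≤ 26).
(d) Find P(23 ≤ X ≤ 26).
(a) E[X] = 24.3600, Var(X) = 3.8976
(b) P(X = 23) = 0.144496
(c) P(X ≤ 26) = 0.864625
(d) P(23 ≤ X ≤ 26) = 0.694118

We have X ~ Binomial(n=29, p=0.84).

(a) Moments:
E[X] = 24.3600
Var(X) = 3.8976
σ = √Var(X) = 1.9742

(b) Point probability using PMF:
P(X = 23) = 0.144496

(c) Cumulative probability using CDF:
P(X ≤ 26) = F(26) = 0.864625

(d) Range probability:
P(23 ≤ X ≤ 26) = P(X ≤ 26) - P(X ≤ 22)
                   = F(26) - F(22)
                   = 0.864625 - 0.170506
                   = 0.694118

This means approximately 69.4% of outcomes fall in the interval [23, 26].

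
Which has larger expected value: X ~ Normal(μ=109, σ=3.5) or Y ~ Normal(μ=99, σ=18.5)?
X has larger mean (109.0000 > 99.0000)

Compute the expected value for each distribution:

X ~ Normal(μ=109, σ=3.5):
E[X] = 109.0000

Y ~ Normal(μ=99, σ=18.5):
E[Y] = 99.0000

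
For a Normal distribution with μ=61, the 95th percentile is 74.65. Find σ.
σ = 8.2986

For X ~ Normal(μ, σ), the p-th percentile satisfies x = μ + z_p × σ,
where z_p = Φ⁻¹(p) is the standard normal quantile.

Step 1: z_{0.95} = Φ⁻¹(0.95) = 1.6449

Step 2: Solve for σ:
74.65 = 61 + 1.6449 × σ
σ = (74.65 - 61) / 1.6449
σ = 13.65 / 1.6449
σ = 8.2986

Verification: μ + z × σ = 61 + 1.6449 × 8.2986 = 74.65 ✓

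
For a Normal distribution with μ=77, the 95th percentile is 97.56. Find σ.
σ = 12.4996

For X ~ Normal(μ, σ), the p-th percentile satisfies x = μ + z_p × σ,
where z_p = Φ⁻¹(p) is the standard normal quantile.

Step 1: z_{0.95} = Φ⁻¹(0.95) = 1.6449

Step 2: Solve for σ:
97.56 = 77 + 1.6449 × σ
σ = (97.56 - 77) / 1.6449
σ = 20.56 / 1.6449
σ = 12.4996

Verification: μ + z × σ = 77 + 1.6449 × 12.4996 = 97.56 ✓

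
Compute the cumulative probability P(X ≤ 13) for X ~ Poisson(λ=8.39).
0.952809

We have X ~ Poisson(λ=8.39).

The CDF gives us P(X ≤ k).

Using the CDF:
P(X ≤ 13) = 0.952809

This means there's approximately a 95.3% chance that X is at most 13.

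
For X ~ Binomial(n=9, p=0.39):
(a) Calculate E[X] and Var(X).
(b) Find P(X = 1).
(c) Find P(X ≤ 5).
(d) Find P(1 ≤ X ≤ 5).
(a) E[X] = 3.5100, Var(X) = 2.1411
(b) P(X = 1) = 0.067289
(c) P(X ≤ 5) = 0.911380
(d) P(1 ≤ X ≤ 5) = 0.899686

We have X ~ Binomial(n=9, p=0.39).

(a) Moments:
E[X] = 3.5100
Var(X) = 2.1411
σ = √Var(X) = 1.4632

(b) Point probability using PMF:
P(X = 1) = 0.067289

(c) Cumulative probability using CDF:
P(X ≤ 5) = F(5) = 0.911380

(d) Range probability:
P(1 ≤ X ≤ 5) = P(X ≤ 5) - P(X ≤ 0)
                   = F(5) - F(0)
                   = 0.911380 - 0.011694
                   = 0.899686

This means approximately 90.0% of outcomes fall in the interval [1, 5].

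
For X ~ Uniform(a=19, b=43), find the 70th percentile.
35.8000

We have X ~ Uniform(a=19, b=43).

We want to find x such that P(X ≤ x) = 0.7.

This is the 70th percentile, which means 70% of values fall below this point.

Using the inverse CDF (quantile function):
x = F⁻¹(0.7) = 35.8000

Verification: P(X ≤ 35.8000) = 0.7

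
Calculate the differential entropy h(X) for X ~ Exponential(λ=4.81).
-0.5707 nats

We have X ~ Exponential(λ=4.81).

The differential entropy measures the uncertainty or information content of the distribution.

For an Exponential distribution with λ=4.81:
h(X) = -0.5707 nats

(In bits, this would be -0.8233 bits.)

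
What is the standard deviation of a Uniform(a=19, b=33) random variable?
4.0415

We have X ~ Uniform(a=19, b=33).

For a Uniform distribution with a=19, b=33:
σ = √Var(X) = 4.0415

The standard deviation is the square root of the variance.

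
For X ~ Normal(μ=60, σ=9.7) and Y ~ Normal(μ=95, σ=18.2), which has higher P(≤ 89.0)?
X has higher probability (P(X ≤ 89.0) = 0.9986 > P(Y ≤ 89.0) = 0.3708)

Compute P(≤ 89.0) for each distribution:

X ~ Normal(μ=60, σ=9.7):
P(X ≤ 89.0) = 0.9986

Y ~ Normal(μ=95, σ=18.2):
P(Y ≤ 89.0) = 0.3708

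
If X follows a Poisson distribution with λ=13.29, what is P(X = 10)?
0.080115

We have X ~ Poisson(λ=13.29).

For a Poisson distribution, the PMF gives us the probability of each outcome.

Using the PMF formula:
P(X = 10) = 0.080115

Rounded to 4 decimal places: 0.0801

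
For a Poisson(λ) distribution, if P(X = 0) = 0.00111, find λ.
λ = 6.8034

For a Poisson(λ) distribution, the PMF at 0 is:
P(X = 0) = λ^0 e^(-λ) / 0! = e^(-λ)

Given P(X = 0) = 0.00111:
e^(-λ) = 0.00111
-λ = ln(0.00111)
λ = -ln(0.00111) = 6.8034

Verification: e^(-6.8034) = 0.00111 ✓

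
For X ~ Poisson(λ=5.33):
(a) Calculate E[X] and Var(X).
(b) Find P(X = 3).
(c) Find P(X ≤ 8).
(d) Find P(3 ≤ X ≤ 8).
(a) E[X] = 5.3300, Var(X) = 5.3300
(b) P(X = 3) = 0.122248
(c) P(X ≤ 8) = 0.908224
(d) P(3 ≤ X ≤ 8) = 0.808754

We have X ~ Poisson(λ=5.33).

(a) Moments:
E[X] = 5.3300
Var(X) = 5.3300
σ = √Var(X) = 2.3087

(b) Point probability using PMF:
P(X = 3) = 0.122248

(c) Cumulative probability using CDF:
P(X ≤ 8) = F(8) = 0.908224

(d) Range probability:
P(3 ≤ X ≤ 8) = P(X ≤ 8) - P(X ≤ 2)
                   = F(8) - F(2)
                   = 0.908224 - 0.099470
                   = 0.808754

This means approximately 80.9% of outcomes fall in the interval [3, 8].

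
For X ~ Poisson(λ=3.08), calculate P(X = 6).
0.054494

We have X ~ Poisson(λ=3.08).

For a Poisson distribution, the PMF gives us the probability of each outcome.

Using the PMF formula:
P(X = 6) = 0.054494

Rounded to 4 decimal places: 0.0545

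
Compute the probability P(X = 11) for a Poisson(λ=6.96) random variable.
0.044142

We have X ~ Poisson(λ=6.96).

For a Poisson distribution, the PMF gives us the probability of each outcome.

Using the PMF formula:
P(X = 11) = 0.044142

Rounded to 4 decimal places: 0.0441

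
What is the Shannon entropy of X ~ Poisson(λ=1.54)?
1.5546 nats

We have X ~ Poisson(λ=1.54).

The Shannon entropy measures the uncertainty or information content of the distribution.

For a Poisson distribution with λ=1.54:
H(X) = 1.5546 nats

(In bits, this would be 2.2429 bits.)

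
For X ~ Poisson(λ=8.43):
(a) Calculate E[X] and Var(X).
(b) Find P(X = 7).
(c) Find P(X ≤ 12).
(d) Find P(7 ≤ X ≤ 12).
(a) E[X] = 8.4300, Var(X) = 8.4300
(b) P(X = 7) = 0.130997
(c) P(X ≤ 12) = 0.913251
(d) P(7 ≤ X ≤ 12) = 0.649536

We have X ~ Poisson(λ=8.43).

(a) Moments:
E[X] = 8.4300
Var(X) = 8.4300
σ = √Var(X) = 2.9034

(b) Point probability using PMF:
P(X = 7) = 0.130997

(c) Cumulative probability using CDF:
P(X ≤ 12) = F(12) = 0.913251

(d) Range probability:
P(7 ≤ X ≤ 12) = P(X ≤ 12) - P(X ≤ 6)
                   = F(12) - F(6)
                   = 0.913251 - 0.263715
                   = 0.649536

This means approximately 65.0% of outcomes fall in the interval [7, 12].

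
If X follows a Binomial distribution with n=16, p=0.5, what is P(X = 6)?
0.122192

We have X ~ Binomial(n=16, p=0.5).

For a Binomial distribution, the PMF gives us the probability of each outcome.

Using the PMF formula:
P(X = 6) = 0.122192

Rounded to 4 decimal places: 0.1222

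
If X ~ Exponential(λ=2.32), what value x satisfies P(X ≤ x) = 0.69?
0.5048

We have X ~ Exponential(λ=2.32).

We want to find x such that P(X ≤ x) = 0.69.

This is the 69th percentile, which means 69% of values fall below this point.

Using the inverse CDF (quantile function):
x = F⁻¹(0.69) = 0.5048

Verification: P(X ≤ 0.5048) = 0.69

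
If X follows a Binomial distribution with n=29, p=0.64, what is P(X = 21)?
0.103009

We have X ~ Binomial(n=29, p=0.64).

For a Binomial distribution, the PMF gives us the probability of each outcome.

Using the PMF formula:
P(X = 21) = 0.103009

Rounded to 4 decimal places: 0.1030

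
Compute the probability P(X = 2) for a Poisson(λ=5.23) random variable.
0.073217

We have X ~ Poisson(λ=5.23).

For a Poisson distribution, the PMF gives us the probability of each outcome.

Using the PMF formula:
P(X = 2) = 0.073217

Rounded to 4 decimal places: 0.0732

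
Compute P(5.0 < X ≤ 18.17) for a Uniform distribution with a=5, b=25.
0.658500

We have X ~ Uniform(a=5, b=25).

To find P(5.0 < X ≤ 18.17), we use:
P(5.0 < X ≤ 18.17) = P(X ≤ 18.17) - P(X ≤ 5.0)
                 = F(18.17) - F(5.0)
                 = 0.658500 - 0.000000
                 = 0.658500

So there's approximately a 65.9% chance that X falls in this range.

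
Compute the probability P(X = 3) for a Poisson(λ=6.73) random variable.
0.060686

We have X ~ Poisson(λ=6.73).

For a Poisson distribution, the PMF gives us the probability of each outcome.

Using the PMF formula:
P(X = 3) = 0.060686

Rounded to 4 decimal places: 0.0607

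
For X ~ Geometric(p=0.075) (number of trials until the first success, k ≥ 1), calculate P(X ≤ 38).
0.948312

We have X ~ Geometric(p=0.075) (number of trials until the first success, k ≥ 1).

The CDF gives us P(X ≤ k).

Using the CDF:
P(X ≤ 38) = 0.948312

This means there's approximately a 94.8% chance that X is at most 38.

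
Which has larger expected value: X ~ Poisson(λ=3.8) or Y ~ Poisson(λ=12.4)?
Y has larger mean (12.4000 > 3.8000)

Compute the expected value for each distribution:

X ~ Poisson(λ=3.8):
E[X] = 3.8000

Y ~ Poisson(λ=12.4):
E[Y] = 12.4000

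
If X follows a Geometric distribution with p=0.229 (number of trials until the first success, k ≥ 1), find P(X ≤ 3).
0.541686

We have X ~ Geometric(p=0.229) (number of trials until the first success, k ≥ 1).

The CDF gives us P(X ≤ k).

Using the CDF:
P(X ≤ 3) = 0.541686

This means there's approximately a 54.2% chance that X is at most 3.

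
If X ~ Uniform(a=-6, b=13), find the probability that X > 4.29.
0.458421

We have X ~ Uniform(a=-6, b=13).

P(X > 4.29) = 1 - P(X ≤ 4.29)
                = 1 - F(4.29)
                = 1 - 0.541579
                = 0.458421

So there's approximately a 45.8% chance that X exceeds 4.29.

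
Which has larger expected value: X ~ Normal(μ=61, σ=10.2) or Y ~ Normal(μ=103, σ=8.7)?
Y has larger mean (103.0000 > 61.0000)

Compute the expected value for each distribution:

X ~ Normal(μ=61, σ=10.2):
E[X] = 61.0000

Y ~ Normal(μ=103, σ=8.7):
E[Y] = 103.0000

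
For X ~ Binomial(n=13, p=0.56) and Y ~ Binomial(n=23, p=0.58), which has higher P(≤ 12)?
X has higher probability (P(X ≤ 12) = 0.9995 > P(Y ≤ 12) = 0.3580)

Compute P(≤ 12) for each distribution:

X ~ Binomial(n=13, p=0.56):
P(X ≤ 12) = 0.9995

Y ~ Binomial(n=23, p=0.58):
P(Y ≤ 12) = 0.3580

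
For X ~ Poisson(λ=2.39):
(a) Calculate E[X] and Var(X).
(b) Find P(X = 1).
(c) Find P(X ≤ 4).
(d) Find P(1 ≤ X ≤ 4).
(a) E[X] = 2.3900, Var(X) = 2.3900
(b) P(X = 1) = 0.218995
(c) P(X ≤ 4) = 0.905381
(d) P(1 ≤ X ≤ 4) = 0.813752

We have X ~ Poisson(λ=2.39).

(a) Moments:
E[X] = 2.3900
Var(X) = 2.3900
σ = √Var(X) = 1.5460

(b) Point probability using PMF:
P(X = 1) = 0.218995

(c) Cumulative probability using CDF:
P(X ≤ 4) = F(4) = 0.905381

(d) Range probability:
P(1 ≤ X ≤ 4) = P(X ≤ 4) - P(X ≤ 0)
                   = F(4) - F(0)
                   = 0.905381 - 0.091630
                   = 0.813752

This means approximately 81.4% of outcomes fall in the interval [1, 4].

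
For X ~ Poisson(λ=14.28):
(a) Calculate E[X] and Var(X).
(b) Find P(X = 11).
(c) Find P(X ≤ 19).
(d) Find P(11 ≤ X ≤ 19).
(a) E[X] = 14.2800, Var(X) = 14.2800
(b) P(X = 11) = 0.079274
(c) P(X ≤ 19) = 0.911480
(d) P(11 ≤ X ≤ 19) = 0.753624

We have X ~ Poisson(λ=14.28).

(a) Moments:
E[X] = 14.2800
Var(X) = 14.2800
σ = √Var(X) = 3.7789

(b) Point probability using PMF:
P(X = 11) = 0.079274

(c) Cumulative probability using CDF:
P(X ≤ 19) = F(19) = 0.911480

(d) Range probability:
P(11 ≤ X ≤ 19) = P(X ≤ 19) - P(X ≤ 10)
                   = F(19) - F(10)
                   = 0.911480 - 0.157857
                   = 0.753624

This means approximately 75.4% of outcomes fall in the interval [11, 19].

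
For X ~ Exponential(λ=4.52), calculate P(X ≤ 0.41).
0.843265

We have X ~ Exponential(λ=4.52).

The CDF gives us P(X ≤ k).

Using the CDF:
P(X ≤ 0.41) = 0.843265

This means there's approximately a 84.3% chance that X is at most 0.41.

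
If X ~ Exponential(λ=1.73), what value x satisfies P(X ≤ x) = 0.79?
0.9021

We have X ~ Exponential(λ=1.73).

We want to find x such that P(X ≤ x) = 0.79.

This is the 79th percentile, which means 79% of values fall below this point.

Using the inverse CDF (quantile function):
x = F⁻¹(0.79) = 0.9021

Verification: P(X ≤ 0.9021) = 0.79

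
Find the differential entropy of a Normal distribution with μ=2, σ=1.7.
1.9496 nats

We have X ~ Normal(μ=2, σ=1.7).

The differential entropy measures the uncertainty or information content of the distribution.

For a Normal distribution with μ=2, σ=1.7:
h(X) = 1.9496 nats

(In bits, this would be 2.8126 bits.)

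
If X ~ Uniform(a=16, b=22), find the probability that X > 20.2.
0.300000

We have X ~ Uniform(a=16, b=22).

P(X > 20.2) = 1 - P(X ≤ 20.2)
                = 1 - F(20.2)
                = 1 - 0.700000
                = 0.300000

So there's approximately a 30.0% chance that X exceeds 20.2.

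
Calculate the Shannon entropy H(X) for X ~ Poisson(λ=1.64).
1.5910 nats

We have X ~ Poisson(λ=1.64).

The Shannon entropy measures the uncertainty or information content of the distribution.

For a Poisson distribution with λ=1.64:
H(X) = 1.5910 nats

(In bits, this would be 2.2953 bits.)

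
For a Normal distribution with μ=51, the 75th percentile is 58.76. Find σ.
σ = 11.5050

For X ~ Normal(μ, σ), the p-th percentile satisfies x = μ + z_p × σ,
where z_p = Φ⁻¹(p) is the standard normal quantile.

Step 1: z_{0.75} = Φ⁻¹(0.75) = 0.6745

Step 2: Solve for σ:
58.76 = 51 + 0.6745 × σ
σ = (58.76 - 51) / 0.6745
σ = 7.76 / 0.6745
σ = 11.5050

Verification: μ + z × σ = 51 + 0.6745 × 11.5050 = 58.76 ✓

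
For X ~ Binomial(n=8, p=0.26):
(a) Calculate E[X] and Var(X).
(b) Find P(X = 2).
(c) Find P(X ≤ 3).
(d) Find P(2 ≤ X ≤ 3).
(a) E[X] = 2.0800, Var(X) = 1.5392
(b) P(X = 2) = 0.310810
(c) P(X ≤ 3) = 0.871883
(d) P(2 ≤ X ≤ 3) = 0.529217

We have X ~ Binomial(n=8, p=0.26).

(a) Moments:
E[X] = 2.0800
Var(X) = 1.5392
σ = √Var(X) = 1.2406

(b) Point probability using PMF:
P(X = 2) = 0.310810

(c) Cumulative probability using CDF:
P(X ≤ 3) = F(3) = 0.871883

(d) Range probability:
P(2 ≤ X ≤ 3) = P(X ≤ 3) - P(X ≤ 1)
                   = F(3) - F(1)
                   = 0.871883 - 0.342666
                   = 0.529217

This means approximately 52.9% of outcomes fall in the interval [2, 3].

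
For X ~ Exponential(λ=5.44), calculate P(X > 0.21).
0.319052

We have X ~ Exponential(λ=5.44).

P(X > 0.21) = 1 - P(X ≤ 0.21)
                = 1 - F(0.21)
                = 1 - 0.680948
                = 0.319052

So there's approximately a 31.9% chance that X exceeds 0.21.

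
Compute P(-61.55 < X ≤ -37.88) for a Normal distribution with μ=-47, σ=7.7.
0.852471

We have X ~ Normal(μ=-47, σ=7.7).

To find P(-61.55 < X ≤ -37.88), we use:
P(-61.55 < X ≤ -37.88) = P(X ≤ -37.88) - P(X ≤ -61.55)
                 = F(-37.88) - F(-61.55)
                 = 0.881876 - 0.029405
                 = 0.852471

So there's approximately a 85.2% chance that X falls in this range.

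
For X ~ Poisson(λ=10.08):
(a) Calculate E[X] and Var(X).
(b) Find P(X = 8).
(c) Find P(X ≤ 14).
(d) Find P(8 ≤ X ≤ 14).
(a) E[X] = 10.0800, Var(X) = 10.0800
(b) P(X = 8) = 0.110784
(c) P(X ≤ 14) = 0.912309
(d) P(8 ≤ X ≤ 14) = 0.699208

We have X ~ Poisson(λ=10.08).

(a) Moments:
E[X] = 10.0800
Var(X) = 10.0800
σ = √Var(X) = 3.1749

(b) Point probability using PMF:
P(X = 8) = 0.110784

(c) Cumulative probability using CDF:
P(X ≤ 14) = F(14) = 0.912309

(d) Range probability:
P(8 ≤ X ≤ 14) = P(X ≤ 14) - P(X ≤ 7)
                   = F(14) - F(7)
                   = 0.912309 - 0.213101
                   = 0.699208

This means approximately 69.9% of outcomes fall in the interval [8, 14].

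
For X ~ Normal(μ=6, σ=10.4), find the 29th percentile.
0.2448

We have X ~ Normal(μ=6, σ=10.4).

We want to find x such that P(X ≤ x) = 0.29.

This is the 29th percentile, which means 29% of values fall below this point.

Using the inverse CDF (quantile function):
x = F⁻¹(0.29) = 0.2448

Verification: P(X ≤ 0.2448) = 0.29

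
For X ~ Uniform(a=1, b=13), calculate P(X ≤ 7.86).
0.571667

We have X ~ Uniform(a=1, b=13).

The CDF gives us P(X ≤ k).

Using the CDF:
P(X ≤ 7.86) = 0.571667

This means there's approximately a 57.2% chance that X is at most 7.86.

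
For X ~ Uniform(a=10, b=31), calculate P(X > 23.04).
0.379048

We have X ~ Uniform(a=10, b=31).

P(X > 23.04) = 1 - P(X ≤ 23.04)
                = 1 - F(23.04)
                = 1 - 0.620952
                = 0.379048

So there's approximately a 37.9% chance that X exceeds 23.04.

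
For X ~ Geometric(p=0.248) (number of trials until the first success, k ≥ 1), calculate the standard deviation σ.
3.4967

We have X ~ Geometric(p=0.248) (number of trials until the first success, k ≥ 1).

For a Geometric distribution with p=0.248 (number of trials until the first success, k ≥ 1):
σ = √Var(X) = 3.4967

The standard deviation is the square root of the variance.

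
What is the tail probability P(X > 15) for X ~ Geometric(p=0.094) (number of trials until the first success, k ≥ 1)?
0.227469

We have X ~ Geometric(p=0.094) (number of trials until the first success, k ≥ 1).

P(X > 15) = 1 - P(X ≤ 15)
                = 1 - F(15)
                = 1 - 0.772531
                = 0.227469

So there's approximately a 22.7% chance that X exceeds 15.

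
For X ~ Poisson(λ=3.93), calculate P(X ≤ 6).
0.896491

We have X ~ Poisson(λ=3.93).

The CDF gives us P(X ≤ k).

Using the CDF:
P(X ≤ 6) = 0.896491

This means there's approximately a 89.6% chance that X is at most 6.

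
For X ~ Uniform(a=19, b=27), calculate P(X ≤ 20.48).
0.185000

We have X ~ Uniform(a=19, b=27).

The CDF gives us P(X ≤ k).

Using the CDF:
P(X ≤ 20.48) = 0.185000

This means there's approximately a 18.5% chance that X is at most 20.48.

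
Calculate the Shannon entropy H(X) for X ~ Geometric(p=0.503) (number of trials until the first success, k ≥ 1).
1.3780 nats

We have X ~ Geometric(p=0.503) (number of trials until the first success, k ≥ 1).

The Shannon entropy measures the uncertainty or information content of the distribution.

For a Geometric distribution with p=0.503 (number of trials until the first success, k ≥ 1):
H(X) = 1.3780 nats

(In bits, this would be 1.9880 bits.)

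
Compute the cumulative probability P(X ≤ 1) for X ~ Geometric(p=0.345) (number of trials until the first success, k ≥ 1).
0.345000

We have X ~ Geometric(p=0.345) (number of trials until the first success, k ≥ 1).

The CDF gives us P(X ≤ k).

Using the CDF:
P(X ≤ 1) = 0.345000

This means there's approximately a 34.5% chance that X is at most 1.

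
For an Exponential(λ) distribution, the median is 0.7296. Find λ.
λ = 0.9500

For X ~ Exponential(λ), the CDF is F(x) = 1 - e^(-λx).
The median m satisfies F(m) = 0.5:
1 - e^(-λm) = 0.5
e^(-λm) = 0.5
λm = ln(2)
m = ln(2) / λ

Given m = 0.7296:
λ = ln(2) / 0.7296 = 0.693147 / 0.7296 = 0.9500

Verification: ln(2) / 0.9500 = 0.7296 ✓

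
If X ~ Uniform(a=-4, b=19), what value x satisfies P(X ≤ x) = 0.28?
2.4400

We have X ~ Uniform(a=-4, b=19).

We want to find x such that P(X ≤ x) = 0.28.

This is the 28th percentile, which means 28% of values fall below this point.

Using the inverse CDF (quantile function):
x = F⁻¹(0.28) = 2.4400

Verification: P(X ≤ 2.4400) = 0.28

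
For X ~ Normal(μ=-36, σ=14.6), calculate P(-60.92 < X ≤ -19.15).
0.831847

We have X ~ Normal(μ=-36, σ=14.6).

To find P(-60.92 < X ≤ -19.15), we use:
P(-60.92 < X ≤ -19.15) = P(X ≤ -19.15) - P(X ≤ -60.92)
                 = F(-19.15) - F(-60.92)
                 = 0.875772 - 0.043925
                 = 0.831847

So there's approximately a 83.2% chance that X falls in this range.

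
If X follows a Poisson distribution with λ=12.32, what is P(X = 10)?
0.099046

We have X ~ Poisson(λ=12.32).

For a Poisson distribution, the PMF gives us the probability of each outcome.

Using the PMF formula:
P(X = 10) = 0.099046

Rounded to 4 decimal places: 0.0990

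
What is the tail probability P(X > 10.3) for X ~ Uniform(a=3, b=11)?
0.087500

We have X ~ Uniform(a=3, b=11).

P(X > 10.3) = 1 - P(X ≤ 10.3)
                = 1 - F(10.3)
                = 1 - 0.912500
                = 0.087500

So there's approximately a 8.7% chance that X exceeds 10.3.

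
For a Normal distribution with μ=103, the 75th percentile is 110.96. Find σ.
σ = 11.8015

For X ~ Normal(μ, σ), the p-th percentile satisfies x = μ + z_p × σ,
where z_p = Φ⁻¹(p) is the standard normal quantile.

Step 1: z_{0.75} = Φ⁻¹(0.75) = 0.6745

Step 2: Solve for σ:
110.96 = 103 + 0.6745 × σ
σ = (110.96 - 103) / 0.6745
σ = 7.96 / 0.6745
σ = 11.8015

Verification: μ + z × σ = 103 + 0.6745 × 11.8015 = 110.96 ✓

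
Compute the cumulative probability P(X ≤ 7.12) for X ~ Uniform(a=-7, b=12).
0.743158

We have X ~ Uniform(a=-7, b=12).

The CDF gives us P(X ≤ k).

Using the CDF:
P(X ≤ 7.12) = 0.743158

This means there's approximately a 74.3% chance that X is at most 7.12.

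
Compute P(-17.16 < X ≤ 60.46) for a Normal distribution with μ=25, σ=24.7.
0.880524

We have X ~ Normal(μ=25, σ=24.7).

To find P(-17.16 < X ≤ 60.46), we use:
P(-17.16 < X ≤ 60.46) = P(X ≤ 60.46) - P(X ≤ -17.16)
                 = F(60.46) - F(-17.16)
                 = 0.924446 - 0.043922
                 = 0.880524

So there's approximately a 88.1% chance that X falls in this range.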